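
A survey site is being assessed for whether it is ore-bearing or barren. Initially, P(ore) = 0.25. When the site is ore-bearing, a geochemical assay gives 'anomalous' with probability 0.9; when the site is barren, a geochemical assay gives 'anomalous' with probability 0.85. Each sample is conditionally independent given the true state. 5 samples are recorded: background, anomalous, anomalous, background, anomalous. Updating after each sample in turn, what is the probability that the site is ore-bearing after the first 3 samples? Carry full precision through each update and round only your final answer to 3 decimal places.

0.199

After 'background': P(ore) = 0.1·0.2500 / (0.1·0.2500 + 0.15·0.7500) ≈ 0.1818
After 'anomalous': P(ore) = 0.9·0.1818 / (0.9·0.1818 + 0.85·0.8182) ≈ 0.1905
After 'anomalous': P(ore) = 0.9·0.1905 / (0.9·0.1905 + 0.85·0.8095) ≈ 0.1994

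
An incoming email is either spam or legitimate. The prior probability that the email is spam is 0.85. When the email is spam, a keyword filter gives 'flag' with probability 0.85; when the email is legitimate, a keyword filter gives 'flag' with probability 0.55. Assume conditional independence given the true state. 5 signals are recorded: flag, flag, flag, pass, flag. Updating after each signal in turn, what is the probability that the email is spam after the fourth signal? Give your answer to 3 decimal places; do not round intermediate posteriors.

0.875

After 'flag': P(spam) = 0.85·0.8500 / (0.85·0.8500 + 0.55·0.1500) ≈ 0.8975
After 'flag': P(spam) = 0.85·0.8975 / (0.85·0.8975 + 0.55·0.1025) ≈ 0.9312
After 'flag': P(spam) = 0.85·0.9312 / (0.85·0.9312 + 0.55·0.0688) ≈ 0.9544
After 'pass': P(spam) = 0.15·0.9544 / (0.15·0.9544 + 0.45·0.0456) ≈ 0.8746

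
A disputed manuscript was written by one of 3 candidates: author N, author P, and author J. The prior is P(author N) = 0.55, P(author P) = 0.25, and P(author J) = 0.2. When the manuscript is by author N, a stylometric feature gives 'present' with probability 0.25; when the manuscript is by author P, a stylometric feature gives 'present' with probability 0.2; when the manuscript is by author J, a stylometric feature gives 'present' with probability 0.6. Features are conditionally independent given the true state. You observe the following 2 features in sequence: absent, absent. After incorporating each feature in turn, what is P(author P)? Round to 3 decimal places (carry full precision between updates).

0.319

After 'absent': normaliser = 0.75·0.5500 + 0.8·0.2500 + 0.4·0.2000; P(author N) ≈ 0.5957, P(author P) ≈ 0.2888, P(author J) ≈ 0.1155
After 'absent': normaliser = 0.75·0.5957 + 0.8·0.2888 + 0.4·0.1155; P(author N) ≈ 0.6171, P(author P) ≈ 0.3191, P(author J) ≈ 0.0638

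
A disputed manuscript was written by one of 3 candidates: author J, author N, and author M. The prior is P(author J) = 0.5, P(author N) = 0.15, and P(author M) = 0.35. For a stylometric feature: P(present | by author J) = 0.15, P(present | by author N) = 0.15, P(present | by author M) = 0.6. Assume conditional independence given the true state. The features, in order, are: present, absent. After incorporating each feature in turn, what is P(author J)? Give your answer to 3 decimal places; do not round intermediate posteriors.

0.382

Apply Bayes' rule sequentially, carrying P(author J) forward.
After 'present': normaliser = 0.15·0.5000 + 0.15·0.1500 + 0.6·0.3500; P(author J) ≈ 0.2439, P(author N) ≈ 0.0732, P(author M) ≈ 0.6829
After 'absent': normaliser = 0.85·0.2439 + 0.85·0.0732 + 0.4·0.6829; P(author J) ≈ 0.3820, P(author N) ≈ 0.1146, P(author M) ≈ 0.5034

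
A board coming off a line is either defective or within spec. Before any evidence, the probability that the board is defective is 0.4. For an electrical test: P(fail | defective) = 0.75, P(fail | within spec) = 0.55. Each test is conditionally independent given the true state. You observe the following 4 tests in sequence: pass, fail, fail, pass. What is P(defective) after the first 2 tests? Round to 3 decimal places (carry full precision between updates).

After 'pass': P(defective) = 0.25·0.4000 / (0.25·0.4000 + 0.45·0.6000) ≈ 0.2703
After 'fail': P(defective) = 0.75·0.2703 / (0.75·0.2703 + 0.55·0.7297) ≈ 0.3356

0.336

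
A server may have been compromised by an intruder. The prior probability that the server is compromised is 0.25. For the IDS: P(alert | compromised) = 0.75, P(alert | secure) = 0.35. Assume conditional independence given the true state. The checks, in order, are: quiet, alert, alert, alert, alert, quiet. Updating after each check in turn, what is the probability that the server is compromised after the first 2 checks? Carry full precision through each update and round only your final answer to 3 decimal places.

0.216

After 'quiet': P(compromised) = 0.25·0.2500 / (0.25·0.2500 + 0.65·0.7500) ≈ 0.1136
After 'alert': P(compromised) = 0.75·0.1136 / (0.75·0.1136 + 0.35·0.8864) ≈ 0.2155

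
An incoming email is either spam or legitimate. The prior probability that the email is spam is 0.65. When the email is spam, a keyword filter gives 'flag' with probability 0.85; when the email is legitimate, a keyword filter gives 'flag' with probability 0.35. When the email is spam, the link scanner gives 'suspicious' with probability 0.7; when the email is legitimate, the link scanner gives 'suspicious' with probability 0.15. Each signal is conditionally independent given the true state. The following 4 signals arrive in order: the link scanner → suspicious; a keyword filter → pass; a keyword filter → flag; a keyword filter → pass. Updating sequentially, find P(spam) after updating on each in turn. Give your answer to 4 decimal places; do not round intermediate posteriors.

After the link scanner='suspicious': P(spam) = 0.7·0.6500 / (0.7·0.6500 + 0.15·0.3500) ≈ 0.8966
After a keyword filter='pass': P(spam) = 0.15·0.8966 / (0.15·0.8966 + 0.65·0.1034) ≈ 0.6667
After a keyword filter='flag': P(spam) = 0.85·0.6667 / (0.85·0.6667 + 0.35·0.3333) ≈ 0.8293
After a keyword filter='pass': P(spam) = 0.15·0.8293 / (0.15·0.8293 + 0.65·0.1707) ≈ 0.5285

0.5285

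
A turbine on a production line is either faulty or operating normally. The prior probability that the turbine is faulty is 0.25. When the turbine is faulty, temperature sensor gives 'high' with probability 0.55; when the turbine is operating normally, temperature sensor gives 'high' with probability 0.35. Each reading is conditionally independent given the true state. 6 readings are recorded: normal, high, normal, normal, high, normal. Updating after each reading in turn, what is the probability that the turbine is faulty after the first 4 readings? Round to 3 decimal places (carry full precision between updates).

Apply Bayes' rule sequentially, carrying P(faulty) forward.
After 'normal': P(faulty) = 0.45·0.2500 / (0.45·0.2500 + 0.65·0.7500) ≈ 0.1875
After 'high': P(faulty) = 0.55·0.1875 / (0.55·0.1875 + 0.35·0.8125) ≈ 0.2661
After 'normal': P(faulty) = 0.45·0.2661 / (0.45·0.2661 + 0.65·0.7339) ≈ 0.2007
After 'normal': P(faulty) = 0.45·0.2007 / (0.45·0.2007 + 0.65·0.7993) ≈ 0.1481

0.148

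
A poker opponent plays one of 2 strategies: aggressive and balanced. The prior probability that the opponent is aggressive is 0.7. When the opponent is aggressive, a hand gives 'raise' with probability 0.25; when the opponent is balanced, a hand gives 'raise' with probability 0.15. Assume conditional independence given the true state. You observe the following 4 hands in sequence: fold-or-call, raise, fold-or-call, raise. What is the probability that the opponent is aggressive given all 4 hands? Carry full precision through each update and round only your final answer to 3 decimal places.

0.835

Apply Bayes' rule sequentially, carrying P(aggressive) forward.
After 'fold-or-call': P(aggressive) = 0.75·0.7000 / (0.75·0.7000 + 0.85·0.3000) ≈ 0.6731
After 'raise': P(aggressive) = 0.25·0.6731 / (0.25·0.6731 + 0.15·0.3269) ≈ 0.7743
After 'fold-or-call': P(aggressive) = 0.75·0.7743 / (0.75·0.7743 + 0.85·0.2257) ≈ 0.7517
After 'raise': P(aggressive) = 0.25·0.7517 / (0.25·0.7517 + 0.15·0.2483) ≈ 0.8346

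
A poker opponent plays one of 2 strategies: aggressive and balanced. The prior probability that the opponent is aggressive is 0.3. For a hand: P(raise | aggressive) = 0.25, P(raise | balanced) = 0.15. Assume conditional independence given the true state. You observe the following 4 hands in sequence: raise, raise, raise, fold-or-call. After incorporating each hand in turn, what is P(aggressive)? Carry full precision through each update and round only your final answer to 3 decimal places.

After 'raise': P(aggressive) = 0.25·0.3000 / (0.25·0.3000 + 0.15·0.7000) ≈ 0.4167
After 'raise': P(aggressive) = 0.25·0.4167 / (0.25·0.4167 + 0.15·0.5833) ≈ 0.5435
After 'raise': P(aggressive) = 0.25·0.5435 / (0.25·0.5435 + 0.15·0.4565) ≈ 0.6649
After 'fold-or-call': P(aggressive) = 0.75·0.6649 / (0.75·0.6649 + 0.85·0.3351) ≈ 0.6365

0.636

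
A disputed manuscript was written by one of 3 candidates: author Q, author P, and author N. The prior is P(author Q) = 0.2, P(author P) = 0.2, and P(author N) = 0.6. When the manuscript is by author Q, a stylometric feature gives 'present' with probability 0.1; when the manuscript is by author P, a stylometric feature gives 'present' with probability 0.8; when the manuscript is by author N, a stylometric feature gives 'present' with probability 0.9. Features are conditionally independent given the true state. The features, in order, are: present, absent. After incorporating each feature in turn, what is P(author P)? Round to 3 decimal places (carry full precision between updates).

Each posterior becomes the prior for the next update.
After 'present': normaliser = 0.1·0.2000 + 0.8·0.2000 + 0.9·0.6000; P(author Q) ≈ 0.0278, P(author P) ≈ 0.2222, P(author N) ≈ 0.7500
After 'absent': normaliser = 0.9·0.0278 + 0.2·0.2222 + 0.1·0.7500; P(author Q) ≈ 0.1731, P(author P) ≈ 0.3077, P(author N) ≈ 0.5192

0.308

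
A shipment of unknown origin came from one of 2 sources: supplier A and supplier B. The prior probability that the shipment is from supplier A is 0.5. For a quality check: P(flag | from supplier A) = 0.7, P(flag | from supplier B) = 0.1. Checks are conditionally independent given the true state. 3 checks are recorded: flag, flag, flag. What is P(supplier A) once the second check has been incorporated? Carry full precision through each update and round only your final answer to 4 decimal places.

After 'flag': P(supplier A) = 0.7·0.5000 / (0.7·0.5000 + 0.1·0.5000) ≈ 0.8750
After 'flag': P(supplier A) = 0.7·0.8750 / (0.7·0.8750 + 0.1·0.1250) ≈ 0.9800

0.9800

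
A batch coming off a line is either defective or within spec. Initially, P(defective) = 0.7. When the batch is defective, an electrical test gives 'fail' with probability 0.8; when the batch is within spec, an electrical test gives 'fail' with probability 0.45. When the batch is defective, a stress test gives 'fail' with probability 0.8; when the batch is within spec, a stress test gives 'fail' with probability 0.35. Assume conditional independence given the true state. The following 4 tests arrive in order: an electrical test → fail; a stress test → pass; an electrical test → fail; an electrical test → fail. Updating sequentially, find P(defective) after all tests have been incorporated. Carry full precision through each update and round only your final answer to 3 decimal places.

After an electrical test='fail': P(defective) = 0.8·0.7000 / (0.8·0.7000 + 0.45·0.3000) ≈ 0.8058
After a stress test='pass': P(defective) = 0.2·0.8058 / (0.2·0.8058 + 0.65·0.1942) ≈ 0.5607
After an electrical test='fail': P(defective) = 0.8·0.5607 / (0.8·0.5607 + 0.45·0.4393) ≈ 0.6941
After an electrical test='fail': P(defective) = 0.8·0.6941 / (0.8·0.6941 + 0.45·0.3059) ≈ 0.8013

0.801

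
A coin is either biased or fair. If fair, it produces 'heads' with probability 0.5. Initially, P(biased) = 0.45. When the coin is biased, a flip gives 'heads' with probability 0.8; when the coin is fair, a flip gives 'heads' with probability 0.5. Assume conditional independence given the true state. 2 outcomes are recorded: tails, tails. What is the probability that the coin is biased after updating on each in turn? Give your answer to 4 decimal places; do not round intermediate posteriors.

0.1158

After 'tails': P(biased) = 0.2·0.4500 / (0.2·0.4500 + 0.5·0.5500) ≈ 0.2466
After 'tails': P(biased) = 0.2·0.2466 / (0.2·0.2466 + 0.5·0.7534) ≈ 0.1158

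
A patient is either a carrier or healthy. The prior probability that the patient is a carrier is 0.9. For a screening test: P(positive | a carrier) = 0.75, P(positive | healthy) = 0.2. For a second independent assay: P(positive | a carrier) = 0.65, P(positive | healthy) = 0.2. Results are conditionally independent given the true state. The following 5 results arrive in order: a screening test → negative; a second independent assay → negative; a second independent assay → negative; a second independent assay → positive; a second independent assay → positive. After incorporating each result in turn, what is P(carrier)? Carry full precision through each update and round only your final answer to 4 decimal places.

0.8504

After a screening test='negative': P(carrier) = 0.25·0.9000 / (0.25·0.9000 + 0.8·0.1000) ≈ 0.7377
After a second independent assay='negative': P(carrier) = 0.35·0.7377 / (0.35·0.7377 + 0.8·0.2623) ≈ 0.5517
After a second independent assay='negative': P(carrier) = 0.35·0.5517 / (0.35·0.5517 + 0.8·0.4483) ≈ 0.3499
After a second independent assay='positive': P(carrier) = 0.65·0.3499 / (0.65·0.3499 + 0.2·0.6501) ≈ 0.6363
After a second independent assay='positive': P(carrier) = 0.65·0.6363 / (0.65·0.6363 + 0.2·0.3637) ≈ 0.8504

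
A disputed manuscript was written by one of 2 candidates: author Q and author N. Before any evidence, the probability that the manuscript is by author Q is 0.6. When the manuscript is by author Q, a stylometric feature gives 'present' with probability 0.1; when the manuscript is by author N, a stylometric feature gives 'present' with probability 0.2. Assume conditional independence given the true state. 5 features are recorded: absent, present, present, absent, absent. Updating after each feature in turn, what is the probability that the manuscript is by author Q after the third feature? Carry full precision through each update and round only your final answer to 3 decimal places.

After 'absent': P(author Q) = 0.9·0.6000 / (0.9·0.6000 + 0.8·0.4000) ≈ 0.6279
After 'present': P(author Q) = 0.1·0.6279 / (0.1·0.6279 + 0.2·0.3721) ≈ 0.4576
After 'present': P(author Q) = 0.1·0.4576 / (0.1·0.4576 + 0.2·0.5424) ≈ 0.2967

0.297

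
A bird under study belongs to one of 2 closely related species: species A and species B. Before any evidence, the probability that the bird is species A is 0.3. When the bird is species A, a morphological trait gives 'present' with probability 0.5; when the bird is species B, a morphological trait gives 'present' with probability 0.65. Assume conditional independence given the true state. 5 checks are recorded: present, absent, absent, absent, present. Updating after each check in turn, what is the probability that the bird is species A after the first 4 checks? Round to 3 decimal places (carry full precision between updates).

0.490

After 'present': P(species A) = 0.5·0.3000 / (0.5·0.3000 + 0.65·0.7000) ≈ 0.2479
After 'absent': P(species A) = 0.5·0.2479 / (0.5·0.2479 + 0.35·0.7521) ≈ 0.3202
After 'absent': P(species A) = 0.5·0.3202 / (0.5·0.3202 + 0.35·0.6798) ≈ 0.4022
After 'absent': P(species A) = 0.5·0.4022 / (0.5·0.4022 + 0.35·0.5978) ≈ 0.4901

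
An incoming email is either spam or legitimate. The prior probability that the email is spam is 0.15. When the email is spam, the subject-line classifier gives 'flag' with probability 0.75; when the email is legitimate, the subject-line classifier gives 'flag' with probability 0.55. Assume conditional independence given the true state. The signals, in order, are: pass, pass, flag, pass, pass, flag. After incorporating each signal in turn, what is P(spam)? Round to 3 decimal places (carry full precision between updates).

0.030

After 'pass': P(spam) = 0.25·0.1500 / (0.25·0.1500 + 0.45·0.8500) ≈ 0.0893
After 'pass': P(spam) = 0.25·0.0893 / (0.25·0.0893 + 0.45·0.9107) ≈ 0.0517
After 'flag': P(spam) = 0.75·0.0517 / (0.75·0.0517 + 0.55·0.9483) ≈ 0.0691
After 'pass': P(spam) = 0.25·0.0691 / (0.25·0.0691 + 0.45·0.9309) ≈ 0.0396
After 'pass': P(spam) = 0.25·0.0396 / (0.25·0.0396 + 0.45·0.9604) ≈ 0.0224
After 'flag': P(spam) = 0.75·0.0224 / (0.75·0.0224 + 0.55·0.9776) ≈ 0.0303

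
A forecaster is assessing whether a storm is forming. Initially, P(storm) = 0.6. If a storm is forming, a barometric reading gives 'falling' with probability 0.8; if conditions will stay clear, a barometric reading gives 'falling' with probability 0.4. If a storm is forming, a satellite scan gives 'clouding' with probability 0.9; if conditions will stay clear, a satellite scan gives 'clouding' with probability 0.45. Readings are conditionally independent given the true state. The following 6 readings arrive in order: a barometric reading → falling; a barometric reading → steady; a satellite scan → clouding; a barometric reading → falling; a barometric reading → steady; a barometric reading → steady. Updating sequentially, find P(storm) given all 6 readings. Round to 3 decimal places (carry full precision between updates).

0.308

Each posterior becomes the prior for the next update.
After a barometric reading='falling': P(storm) = 0.8·0.6000 / (0.8·0.6000 + 0.4·0.4000) ≈ 0.7500
After a barometric reading='steady': P(storm) = 0.2·0.7500 / (0.2·0.7500 + 0.6·0.2500) ≈ 0.5000
After a satellite scan='clouding': P(storm) = 0.9·0.5000 / (0.9·0.5000 + 0.45·0.5000) ≈ 0.6667
After a barometric reading='falling': P(storm) = 0.8·0.6667 / (0.8·0.6667 + 0.4·0.3333) ≈ 0.8000
After a barometric reading='steady': P(storm) = 0.2·0.8000 / (0.2·0.8000 + 0.6·0.2000) ≈ 0.5714
After a barometric reading='steady': P(storm) = 0.2·0.5714 / (0.2·0.5714 + 0.6·0.4286) ≈ 0.3077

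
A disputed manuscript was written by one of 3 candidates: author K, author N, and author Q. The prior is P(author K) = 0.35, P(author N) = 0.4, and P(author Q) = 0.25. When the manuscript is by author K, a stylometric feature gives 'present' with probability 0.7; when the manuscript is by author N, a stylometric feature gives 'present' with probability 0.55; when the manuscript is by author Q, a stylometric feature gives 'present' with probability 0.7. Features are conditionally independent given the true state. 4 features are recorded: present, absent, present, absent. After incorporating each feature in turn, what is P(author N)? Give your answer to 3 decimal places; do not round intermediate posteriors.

Each posterior becomes the prior for the next update.
After 'present': normaliser = 0.7·0.3500 + 0.55·0.4000 + 0.7·0.2500; P(author K) ≈ 0.3828, P(author N) ≈ 0.3438, P(author Q) ≈ 0.2734
After 'absent': normaliser = 0.3·0.3828 + 0.45·0.3438 + 0.3·0.2734; P(author K) ≈ 0.3267, P(author N) ≈ 0.4400, P(author Q) ≈ 0.2333
After 'present': normaliser = 0.7·0.3267 + 0.55·0.4400 + 0.7·0.2333; P(author K) ≈ 0.3607, P(author N) ≈ 0.3817, P(author Q) ≈ 0.2576
After 'absent': normaliser = 0.3·0.3607 + 0.45·0.3817 + 0.3·0.2576; P(author K) ≈ 0.3029, P(author N) ≈ 0.4808, P(author Q) ≈ 0.2163

0.481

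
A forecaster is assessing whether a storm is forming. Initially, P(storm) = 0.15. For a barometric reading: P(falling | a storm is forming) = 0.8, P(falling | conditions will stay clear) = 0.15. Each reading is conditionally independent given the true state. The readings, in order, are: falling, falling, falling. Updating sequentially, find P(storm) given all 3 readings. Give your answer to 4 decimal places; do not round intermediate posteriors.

0.9640

Each posterior becomes the prior for the next update.
After 'falling': P(storm) = 0.8·0.1500 / (0.8·0.1500 + 0.15·0.8500) ≈ 0.4848
After 'falling': P(storm) = 0.8·0.4848 / (0.8·0.4848 + 0.15·0.5152) ≈ 0.8339
After 'falling': P(storm) = 0.8·0.8339 / (0.8·0.8339 + 0.15·0.1661) ≈ 0.9640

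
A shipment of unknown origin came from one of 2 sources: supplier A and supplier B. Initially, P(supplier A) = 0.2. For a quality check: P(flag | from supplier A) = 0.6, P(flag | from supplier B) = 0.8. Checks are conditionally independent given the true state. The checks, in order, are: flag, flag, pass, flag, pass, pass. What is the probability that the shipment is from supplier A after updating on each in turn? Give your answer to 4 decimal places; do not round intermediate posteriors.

0.4576

After 'flag': P(supplier A) = 0.6·0.2000 / (0.6·0.2000 + 0.8·0.8000) ≈ 0.1579
After 'flag': P(supplier A) = 0.6·0.1579 / (0.6·0.1579 + 0.8·0.8421) ≈ 0.1233
After 'pass': P(supplier A) = 0.4·0.1233 / (0.4·0.1233 + 0.2·0.8767) ≈ 0.2195
After 'flag': P(supplier A) = 0.6·0.2195 / (0.6·0.2195 + 0.8·0.7805) ≈ 0.1742
After 'pass': P(supplier A) = 0.4·0.1742 / (0.4·0.1742 + 0.2·0.8258) ≈ 0.2967
After 'pass': P(supplier A) = 0.4·0.2967 / (0.4·0.2967 + 0.2·0.7033) ≈ 0.4576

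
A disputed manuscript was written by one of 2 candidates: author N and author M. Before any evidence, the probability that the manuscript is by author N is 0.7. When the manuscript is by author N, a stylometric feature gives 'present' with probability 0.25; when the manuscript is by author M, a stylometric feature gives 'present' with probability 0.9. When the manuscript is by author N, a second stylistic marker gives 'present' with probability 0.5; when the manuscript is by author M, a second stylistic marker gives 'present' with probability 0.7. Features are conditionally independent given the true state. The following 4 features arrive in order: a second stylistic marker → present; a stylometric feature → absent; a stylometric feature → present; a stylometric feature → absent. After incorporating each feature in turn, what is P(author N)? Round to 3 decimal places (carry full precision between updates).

0.963

After a second stylistic marker='present': P(author N) = 0.5·0.7000 / (0.5·0.7000 + 0.7·0.3000) ≈ 0.6250
After a stylometric feature='absent': P(author N) = 0.75·0.6250 / (0.75·0.6250 + 0.1·0.3750) ≈ 0.9259
After a stylometric feature='present': P(author N) = 0.25·0.9259 / (0.25·0.9259 + 0.9·0.0741) ≈ 0.7764
After a stylometric feature='absent': P(author N) = 0.75·0.7764 / (0.75·0.7764 + 0.1·0.2236) ≈ 0.9630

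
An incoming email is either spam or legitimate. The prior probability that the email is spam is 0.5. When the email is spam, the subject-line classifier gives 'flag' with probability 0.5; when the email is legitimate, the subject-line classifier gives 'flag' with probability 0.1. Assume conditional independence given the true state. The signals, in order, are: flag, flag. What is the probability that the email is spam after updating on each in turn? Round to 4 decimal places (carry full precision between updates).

Each posterior becomes the prior for the next update.
After 'flag': P(spam) = 0.5·0.5000 / (0.5·0.5000 + 0.1·0.5000) ≈ 0.8333
After 'flag': P(spam) = 0.5·0.8333 / (0.5·0.8333 + 0.1·0.1667) ≈ 0.9615

0.9615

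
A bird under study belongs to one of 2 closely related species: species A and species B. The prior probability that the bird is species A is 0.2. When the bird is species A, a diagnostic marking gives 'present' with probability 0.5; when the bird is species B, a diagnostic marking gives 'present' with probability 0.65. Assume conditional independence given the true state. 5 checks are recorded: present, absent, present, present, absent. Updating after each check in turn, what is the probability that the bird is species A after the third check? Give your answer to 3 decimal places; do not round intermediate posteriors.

0.174

Each posterior becomes the prior for the next update.
After 'present': P(species A) = 0.5·0.2000 / (0.5·0.2000 + 0.65·0.8000) ≈ 0.1613
After 'absent': P(species A) = 0.5·0.1613 / (0.5·0.1613 + 0.35·0.8387) ≈ 0.2155
After 'present': P(species A) = 0.5·0.2155 / (0.5·0.2155 + 0.65·0.7845) ≈ 0.1745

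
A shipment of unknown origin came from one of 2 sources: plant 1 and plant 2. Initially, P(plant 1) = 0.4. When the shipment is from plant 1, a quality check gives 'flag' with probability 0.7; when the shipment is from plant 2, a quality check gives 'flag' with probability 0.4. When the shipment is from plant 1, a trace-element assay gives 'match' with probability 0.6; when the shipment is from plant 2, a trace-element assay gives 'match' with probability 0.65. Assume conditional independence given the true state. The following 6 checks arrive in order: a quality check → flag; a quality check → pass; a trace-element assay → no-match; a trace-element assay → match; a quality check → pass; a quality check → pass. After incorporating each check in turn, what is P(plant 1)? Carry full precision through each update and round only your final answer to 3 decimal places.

0.133

After a quality check='flag': P(plant 1) = 0.7·0.4000 / (0.7·0.4000 + 0.4·0.6000) ≈ 0.5385
After a quality check='pass': P(plant 1) = 0.3·0.5385 / (0.3·0.5385 + 0.6·0.4615) ≈ 0.3684
After a trace-element assay='no-match': P(plant 1) = 0.4·0.3684 / (0.4·0.3684 + 0.35·0.6316) ≈ 0.4000
After a trace-element assay='match': P(plant 1) = 0.6·0.4000 / (0.6·0.4000 + 0.65·0.6000) ≈ 0.3810
After a quality check='pass': P(plant 1) = 0.3·0.3810 / (0.3·0.3810 + 0.6·0.6190) ≈ 0.2353
After a quality check='pass': P(plant 1) = 0.3·0.2353 / (0.3·0.2353 + 0.6·0.7647) ≈ 0.1333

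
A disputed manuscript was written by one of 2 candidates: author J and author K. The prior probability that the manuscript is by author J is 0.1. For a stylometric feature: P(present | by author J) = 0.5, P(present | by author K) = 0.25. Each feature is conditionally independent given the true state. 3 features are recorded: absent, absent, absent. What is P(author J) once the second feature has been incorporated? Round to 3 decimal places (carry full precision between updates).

After 'absent': P(author J) = 0.5·0.1000 / (0.5·0.1000 + 0.75·0.9000) ≈ 0.0690
After 'absent': P(author J) = 0.5·0.0690 / (0.5·0.0690 + 0.75·0.9310) ≈ 0.0471

0.047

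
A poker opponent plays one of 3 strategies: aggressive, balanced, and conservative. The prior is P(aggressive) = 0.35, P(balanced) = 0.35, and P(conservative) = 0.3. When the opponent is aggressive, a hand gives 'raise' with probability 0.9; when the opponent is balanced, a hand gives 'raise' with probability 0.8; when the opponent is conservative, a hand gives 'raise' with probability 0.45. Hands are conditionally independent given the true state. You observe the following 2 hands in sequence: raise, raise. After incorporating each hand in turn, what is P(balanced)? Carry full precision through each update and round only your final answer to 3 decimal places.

0.394

After 'raise': normaliser = 0.9·0.3500 + 0.8·0.3500 + 0.45·0.3000; P(aggressive) ≈ 0.4315, P(balanced) ≈ 0.3836, P(conservative) ≈ 0.1849
After 'raise': normaliser = 0.9·0.4315 + 0.8·0.3836 + 0.45·0.1849; P(aggressive) ≈ 0.4989, P(balanced) ≈ 0.3942, P(conservative) ≈ 0.1069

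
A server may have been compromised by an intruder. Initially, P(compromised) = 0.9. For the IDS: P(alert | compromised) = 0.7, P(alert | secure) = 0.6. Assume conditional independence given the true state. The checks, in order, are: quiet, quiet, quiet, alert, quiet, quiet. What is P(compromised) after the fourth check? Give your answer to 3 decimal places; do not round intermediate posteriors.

Each posterior becomes the prior for the next update.
After 'quiet': P(compromised) = 0.3·0.9000 / (0.3·0.9000 + 0.4·0.1000) ≈ 0.8710
After 'quiet': P(compromised) = 0.3·0.8710 / (0.3·0.8710 + 0.4·0.1290) ≈ 0.8351
After 'quiet': P(compromised) = 0.3·0.8351 / (0.3·0.8351 + 0.4·0.1649) ≈ 0.7915
After 'alert': P(compromised) = 0.7·0.7915 / (0.7·0.7915 + 0.6·0.2085) ≈ 0.8158

0.816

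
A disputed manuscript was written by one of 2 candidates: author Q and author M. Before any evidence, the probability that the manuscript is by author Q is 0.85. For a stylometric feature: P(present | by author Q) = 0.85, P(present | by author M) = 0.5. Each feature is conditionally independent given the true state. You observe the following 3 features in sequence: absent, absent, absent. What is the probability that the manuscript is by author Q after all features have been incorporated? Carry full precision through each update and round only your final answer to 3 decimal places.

0.133

After 'absent': P(author Q) = 0.15·0.8500 / (0.15·0.8500 + 0.5·0.1500) ≈ 0.6296
After 'absent': P(author Q) = 0.15·0.6296 / (0.15·0.6296 + 0.5·0.3704) ≈ 0.3377
After 'absent': P(author Q) = 0.15·0.3377 / (0.15·0.3377 + 0.5·0.6623) ≈ 0.1327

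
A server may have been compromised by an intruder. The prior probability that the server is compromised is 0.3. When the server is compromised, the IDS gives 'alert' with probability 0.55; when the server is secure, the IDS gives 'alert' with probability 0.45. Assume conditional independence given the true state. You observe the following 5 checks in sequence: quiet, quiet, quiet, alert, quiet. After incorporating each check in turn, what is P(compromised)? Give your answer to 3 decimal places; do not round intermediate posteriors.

After 'quiet': P(compromised) = 0.45·0.3000 / (0.45·0.3000 + 0.55·0.7000) ≈ 0.2596
After 'quiet': P(compromised) = 0.45·0.2596 / (0.45·0.2596 + 0.55·0.7404) ≈ 0.2229
After 'quiet': P(compromised) = 0.45·0.2229 / (0.45·0.2229 + 0.55·0.7771) ≈ 0.1901
After 'alert': P(compromised) = 0.55·0.1901 / (0.55·0.1901 + 0.45·0.8099) ≈ 0.2229
After 'quiet': P(compromised) = 0.45·0.2229 / (0.45·0.2229 + 0.55·0.7771) ≈ 0.1901

0.190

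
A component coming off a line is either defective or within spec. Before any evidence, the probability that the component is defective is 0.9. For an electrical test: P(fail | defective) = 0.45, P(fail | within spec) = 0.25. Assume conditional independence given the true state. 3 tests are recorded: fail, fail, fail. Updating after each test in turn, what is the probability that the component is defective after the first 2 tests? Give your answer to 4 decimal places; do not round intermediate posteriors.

0.9668

Each posterior becomes the prior for the next update.
After 'fail': P(defective) = 0.45·0.9000 / (0.45·0.9000 + 0.25·0.1000) ≈ 0.9419
After 'fail': P(defective) = 0.45·0.9419 / (0.45·0.9419 + 0.25·0.0581) ≈ 0.9668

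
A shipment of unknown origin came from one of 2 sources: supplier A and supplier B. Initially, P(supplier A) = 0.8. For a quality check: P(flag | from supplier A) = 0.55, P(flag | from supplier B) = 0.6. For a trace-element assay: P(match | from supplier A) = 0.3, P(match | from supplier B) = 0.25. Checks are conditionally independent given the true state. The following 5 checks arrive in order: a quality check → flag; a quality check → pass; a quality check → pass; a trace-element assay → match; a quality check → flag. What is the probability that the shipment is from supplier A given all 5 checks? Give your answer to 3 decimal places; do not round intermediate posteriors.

0.836

After a quality check='flag': P(supplier A) = 0.55·0.8000 / (0.55·0.8000 + 0.6·0.2000) ≈ 0.7857
After a quality check='pass': P(supplier A) = 0.45·0.7857 / (0.45·0.7857 + 0.4·0.2143) ≈ 0.8049
After a quality check='pass': P(supplier A) = 0.45·0.8049 / (0.45·0.8049 + 0.4·0.1951) ≈ 0.8227
After a trace-element assay='match': P(supplier A) = 0.3·0.8227 / (0.3·0.8227 + 0.25·0.1773) ≈ 0.8478
After a quality check='flag': P(supplier A) = 0.55·0.8478 / (0.55·0.8478 + 0.6·0.1522) ≈ 0.8362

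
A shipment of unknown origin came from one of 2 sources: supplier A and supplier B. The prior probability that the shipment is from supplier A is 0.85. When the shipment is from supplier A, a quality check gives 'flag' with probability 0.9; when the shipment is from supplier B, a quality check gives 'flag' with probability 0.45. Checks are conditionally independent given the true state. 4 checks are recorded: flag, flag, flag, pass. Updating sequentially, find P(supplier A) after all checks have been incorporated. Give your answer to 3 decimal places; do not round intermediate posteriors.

After 'flag': P(supplier A) = 0.9·0.8500 / (0.9·0.8500 + 0.45·0.1500) ≈ 0.9189
After 'flag': P(supplier A) = 0.9·0.9189 / (0.9·0.9189 + 0.45·0.0811) ≈ 0.9577
After 'flag': P(supplier A) = 0.9·0.9577 / (0.9·0.9577 + 0.45·0.0423) ≈ 0.9784
After 'pass': P(supplier A) = 0.1·0.9784 / (0.1·0.9784 + 0.55·0.0216) ≈ 0.8918

0.892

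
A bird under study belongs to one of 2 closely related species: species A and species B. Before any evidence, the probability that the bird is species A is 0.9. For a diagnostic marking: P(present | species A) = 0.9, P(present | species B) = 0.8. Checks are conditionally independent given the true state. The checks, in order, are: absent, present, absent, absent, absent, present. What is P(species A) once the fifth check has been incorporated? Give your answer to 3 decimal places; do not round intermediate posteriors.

After 'absent': P(species A) = 0.1·0.9000 / (0.1·0.9000 + 0.2·0.1000) ≈ 0.8182
After 'present': P(species A) = 0.9·0.8182 / (0.9·0.8182 + 0.8·0.1818) ≈ 0.8351
After 'absent': P(species A) = 0.1·0.8351 / (0.1·0.8351 + 0.2·0.1649) ≈ 0.7168
After 'absent': P(species A) = 0.1·0.7168 / (0.1·0.7168 + 0.2·0.2832) ≈ 0.5586
After 'absent': P(species A) = 0.1·0.5586 / (0.1·0.5586 + 0.2·0.4414) ≈ 0.3876

0.388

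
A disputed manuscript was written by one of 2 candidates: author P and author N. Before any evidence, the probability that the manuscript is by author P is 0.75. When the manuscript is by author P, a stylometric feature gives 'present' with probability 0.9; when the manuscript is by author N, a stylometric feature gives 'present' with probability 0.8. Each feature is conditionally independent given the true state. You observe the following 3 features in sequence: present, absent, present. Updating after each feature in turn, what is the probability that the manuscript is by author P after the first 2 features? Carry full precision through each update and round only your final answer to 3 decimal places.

0.628

After 'present': P(author P) = 0.9·0.7500 / (0.9·0.7500 + 0.8·0.2500) ≈ 0.7714
After 'absent': P(author P) = 0.1·0.7714 / (0.1·0.7714 + 0.2·0.2286) ≈ 0.6279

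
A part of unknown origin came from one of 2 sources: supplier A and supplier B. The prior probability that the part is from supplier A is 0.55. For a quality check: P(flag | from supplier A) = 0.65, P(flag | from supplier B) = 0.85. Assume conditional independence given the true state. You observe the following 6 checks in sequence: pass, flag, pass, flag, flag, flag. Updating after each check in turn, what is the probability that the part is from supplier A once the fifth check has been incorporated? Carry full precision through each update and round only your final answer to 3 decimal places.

After 'pass': P(supplier A) = 0.35·0.5500 / (0.35·0.5500 + 0.15·0.4500) ≈ 0.7404
After 'flag': P(supplier A) = 0.65·0.7404 / (0.65·0.7404 + 0.85·0.2596) ≈ 0.6856
After 'pass': P(supplier A) = 0.35·0.6856 / (0.35·0.6856 + 0.15·0.3144) ≈ 0.8358
After 'flag': P(supplier A) = 0.65·0.8358 / (0.65·0.8358 + 0.85·0.1642) ≈ 0.7956
After 'flag': P(supplier A) = 0.65·0.7956 / (0.65·0.7956 + 0.85·0.2044) ≈ 0.7485

0.748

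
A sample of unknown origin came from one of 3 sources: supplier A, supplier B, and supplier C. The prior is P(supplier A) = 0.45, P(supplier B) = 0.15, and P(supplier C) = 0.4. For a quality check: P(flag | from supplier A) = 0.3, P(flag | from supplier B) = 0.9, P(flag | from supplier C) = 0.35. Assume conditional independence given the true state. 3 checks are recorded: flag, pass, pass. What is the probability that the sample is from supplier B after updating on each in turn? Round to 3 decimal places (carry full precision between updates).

0.011

After 'flag': normaliser = 0.3·0.4500 + 0.9·0.1500 + 0.35·0.4000; P(supplier A) ≈ 0.3293, P(supplier B) ≈ 0.3293, P(supplier C) ≈ 0.3415
After 'pass': normaliser = 0.7·0.3293 + 0.1·0.3293 + 0.65·0.3415; P(supplier A) ≈ 0.4749, P(supplier B) ≈ 0.0678, P(supplier C) ≈ 0.4573
After 'pass': normaliser = 0.7·0.4749 + 0.1·0.0678 + 0.65·0.4573; P(supplier A) ≈ 0.5223, P(supplier B) ≈ 0.0107, P(supplier C) ≈ 0.4670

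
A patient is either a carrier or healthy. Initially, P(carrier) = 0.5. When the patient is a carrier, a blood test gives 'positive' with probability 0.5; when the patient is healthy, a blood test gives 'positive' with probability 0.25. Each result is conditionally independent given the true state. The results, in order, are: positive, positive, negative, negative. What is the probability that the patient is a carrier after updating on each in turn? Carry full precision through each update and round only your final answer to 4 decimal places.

Each posterior becomes the prior for the next update.
After 'positive': P(carrier) = 0.5·0.5000 / (0.5·0.5000 + 0.25·0.5000) ≈ 0.6667
After 'positive': P(carrier) = 0.5·0.6667 / (0.5·0.6667 + 0.25·0.3333) ≈ 0.8000
After 'negative': P(carrier) = 0.5·0.8000 / (0.5·0.8000 + 0.75·0.2000) ≈ 0.7273
After 'negative': P(carrier) = 0.5·0.7273 / (0.5·0.7273 + 0.75·0.2727) ≈ 0.6400

0.6400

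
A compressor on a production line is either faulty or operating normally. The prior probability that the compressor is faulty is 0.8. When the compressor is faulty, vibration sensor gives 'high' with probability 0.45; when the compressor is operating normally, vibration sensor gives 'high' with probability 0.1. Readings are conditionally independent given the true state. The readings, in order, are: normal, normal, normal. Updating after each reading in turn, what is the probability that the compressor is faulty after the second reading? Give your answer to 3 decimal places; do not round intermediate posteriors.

0.599

After 'normal': P(faulty) = 0.55·0.8000 / (0.55·0.8000 + 0.9·0.2000) ≈ 0.7097
After 'normal': P(faulty) = 0.55·0.7097 / (0.55·0.7097 + 0.9·0.2903) ≈ 0.5990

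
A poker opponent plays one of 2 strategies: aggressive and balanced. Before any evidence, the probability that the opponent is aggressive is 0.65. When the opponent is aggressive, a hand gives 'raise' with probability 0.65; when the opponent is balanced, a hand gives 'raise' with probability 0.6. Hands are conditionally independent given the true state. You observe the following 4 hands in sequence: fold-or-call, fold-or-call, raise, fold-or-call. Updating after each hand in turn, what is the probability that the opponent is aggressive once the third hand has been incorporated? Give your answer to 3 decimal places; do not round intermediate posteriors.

0.606

Each posterior becomes the prior for the next update.
After 'fold-or-call': P(aggressive) = 0.35·0.6500 / (0.35·0.6500 + 0.4·0.3500) ≈ 0.6190
After 'fold-or-call': P(aggressive) = 0.35·0.6190 / (0.35·0.6190 + 0.4·0.3810) ≈ 0.5871
After 'raise': P(aggressive) = 0.65·0.5871 / (0.65·0.5871 + 0.6·0.4129) ≈ 0.6064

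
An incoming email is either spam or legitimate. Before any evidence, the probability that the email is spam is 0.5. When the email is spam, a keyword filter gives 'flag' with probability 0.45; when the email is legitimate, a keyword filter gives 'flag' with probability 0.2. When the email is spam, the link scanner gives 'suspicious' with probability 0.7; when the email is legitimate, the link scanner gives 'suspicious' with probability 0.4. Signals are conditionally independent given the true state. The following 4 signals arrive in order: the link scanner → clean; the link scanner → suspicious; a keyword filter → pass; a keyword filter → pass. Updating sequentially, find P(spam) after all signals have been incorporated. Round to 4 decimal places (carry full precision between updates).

Apply Bayes' rule sequentially, carrying P(spam) forward.
After the link scanner='clean': P(spam) = 0.3·0.5000 / (0.3·0.5000 + 0.6·0.5000) ≈ 0.3333
After the link scanner='suspicious': P(spam) = 0.7·0.3333 / (0.7·0.3333 + 0.4·0.6667) ≈ 0.4667
After a keyword filter='pass': P(spam) = 0.55·0.4667 / (0.55·0.4667 + 0.8·0.5333) ≈ 0.3756
After a keyword filter='pass': P(spam) = 0.55·0.3756 / (0.55·0.3756 + 0.8·0.6244) ≈ 0.2926

0.2926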